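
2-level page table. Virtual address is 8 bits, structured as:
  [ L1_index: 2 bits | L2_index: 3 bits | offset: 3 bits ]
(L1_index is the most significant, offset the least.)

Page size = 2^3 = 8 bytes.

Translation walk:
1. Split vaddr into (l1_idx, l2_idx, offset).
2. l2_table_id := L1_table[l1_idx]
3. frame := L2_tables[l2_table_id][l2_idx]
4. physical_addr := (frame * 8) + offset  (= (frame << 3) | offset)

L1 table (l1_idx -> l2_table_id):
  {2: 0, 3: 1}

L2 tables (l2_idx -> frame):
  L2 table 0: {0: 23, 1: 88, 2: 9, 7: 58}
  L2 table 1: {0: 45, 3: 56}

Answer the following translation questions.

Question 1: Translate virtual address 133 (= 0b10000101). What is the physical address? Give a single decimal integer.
vaddr = 133 = 0b10000101
Split: l1_idx=2, l2_idx=0, offset=5
L1[2] = 0
L2[0][0] = 23
paddr = 23 * 8 + 5 = 189

Answer: 189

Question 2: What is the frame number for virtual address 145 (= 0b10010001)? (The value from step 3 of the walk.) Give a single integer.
vaddr = 145: l1_idx=2, l2_idx=2
L1[2] = 0; L2[0][2] = 9

Answer: 9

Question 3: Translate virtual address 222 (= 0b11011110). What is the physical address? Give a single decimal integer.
vaddr = 222 = 0b11011110
Split: l1_idx=3, l2_idx=3, offset=6
L1[3] = 1
L2[1][3] = 56
paddr = 56 * 8 + 6 = 454

Answer: 454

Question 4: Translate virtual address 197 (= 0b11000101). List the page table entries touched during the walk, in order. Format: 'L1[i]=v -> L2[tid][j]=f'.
vaddr = 197 = 0b11000101
Split: l1_idx=3, l2_idx=0, offset=5

Answer: L1[3]=1 -> L2[1][0]=45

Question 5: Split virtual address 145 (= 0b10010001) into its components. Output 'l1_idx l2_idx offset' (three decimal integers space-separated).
vaddr = 145 = 0b10010001
  top 2 bits -> l1_idx = 2
  next 3 bits -> l2_idx = 2
  bottom 3 bits -> offset = 1

Answer: 2 2 1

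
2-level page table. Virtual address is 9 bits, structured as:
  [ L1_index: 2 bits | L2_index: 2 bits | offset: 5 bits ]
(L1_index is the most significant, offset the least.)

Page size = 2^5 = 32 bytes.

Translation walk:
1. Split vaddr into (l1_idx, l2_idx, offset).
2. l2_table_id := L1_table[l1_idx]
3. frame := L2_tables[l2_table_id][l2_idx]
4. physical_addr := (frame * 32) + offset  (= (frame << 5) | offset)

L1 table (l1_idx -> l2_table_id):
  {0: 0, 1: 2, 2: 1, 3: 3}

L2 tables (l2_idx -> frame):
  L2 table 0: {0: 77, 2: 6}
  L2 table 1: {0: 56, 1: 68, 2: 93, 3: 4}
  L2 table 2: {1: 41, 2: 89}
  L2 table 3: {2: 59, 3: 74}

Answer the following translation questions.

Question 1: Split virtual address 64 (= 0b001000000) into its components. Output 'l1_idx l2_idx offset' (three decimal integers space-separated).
vaddr = 64 = 0b001000000
  top 2 bits -> l1_idx = 0
  next 2 bits -> l2_idx = 2
  bottom 5 bits -> offset = 0

Answer: 0 2 0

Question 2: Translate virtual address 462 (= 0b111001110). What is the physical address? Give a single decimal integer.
vaddr = 462 = 0b111001110
Split: l1_idx=3, l2_idx=2, offset=14
L1[3] = 3
L2[3][2] = 59
paddr = 59 * 32 + 14 = 1902

Answer: 1902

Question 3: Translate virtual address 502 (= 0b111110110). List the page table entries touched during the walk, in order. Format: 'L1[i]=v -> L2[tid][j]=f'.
vaddr = 502 = 0b111110110
Split: l1_idx=3, l2_idx=3, offset=22

Answer: L1[3]=3 -> L2[3][3]=74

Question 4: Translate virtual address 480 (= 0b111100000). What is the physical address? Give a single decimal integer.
vaddr = 480 = 0b111100000
Split: l1_idx=3, l2_idx=3, offset=0
L1[3] = 3
L2[3][3] = 74
paddr = 74 * 32 + 0 = 2368

Answer: 2368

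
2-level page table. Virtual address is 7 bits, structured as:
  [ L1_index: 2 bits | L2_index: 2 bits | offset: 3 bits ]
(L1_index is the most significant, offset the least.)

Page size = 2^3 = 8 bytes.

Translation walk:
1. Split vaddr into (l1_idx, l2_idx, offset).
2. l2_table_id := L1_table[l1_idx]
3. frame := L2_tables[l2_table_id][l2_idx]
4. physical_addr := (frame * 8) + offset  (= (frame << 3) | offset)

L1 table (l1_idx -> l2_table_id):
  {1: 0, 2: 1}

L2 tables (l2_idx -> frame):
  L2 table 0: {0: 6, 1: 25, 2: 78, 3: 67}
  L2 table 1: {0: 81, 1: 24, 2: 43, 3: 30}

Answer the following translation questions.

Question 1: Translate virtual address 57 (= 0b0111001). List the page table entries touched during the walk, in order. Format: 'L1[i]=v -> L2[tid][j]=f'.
Answer: L1[1]=0 -> L2[0][3]=67

Derivation:
vaddr = 57 = 0b0111001
Split: l1_idx=1, l2_idx=3, offset=1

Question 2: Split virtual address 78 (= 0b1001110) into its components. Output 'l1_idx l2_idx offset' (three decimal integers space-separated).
vaddr = 78 = 0b1001110
  top 2 bits -> l1_idx = 2
  next 2 bits -> l2_idx = 1
  bottom 3 bits -> offset = 6

Answer: 2 1 6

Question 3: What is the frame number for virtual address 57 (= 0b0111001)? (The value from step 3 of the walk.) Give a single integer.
Answer: 67

Derivation:
vaddr = 57: l1_idx=1, l2_idx=3
L1[1] = 0; L2[0][3] = 67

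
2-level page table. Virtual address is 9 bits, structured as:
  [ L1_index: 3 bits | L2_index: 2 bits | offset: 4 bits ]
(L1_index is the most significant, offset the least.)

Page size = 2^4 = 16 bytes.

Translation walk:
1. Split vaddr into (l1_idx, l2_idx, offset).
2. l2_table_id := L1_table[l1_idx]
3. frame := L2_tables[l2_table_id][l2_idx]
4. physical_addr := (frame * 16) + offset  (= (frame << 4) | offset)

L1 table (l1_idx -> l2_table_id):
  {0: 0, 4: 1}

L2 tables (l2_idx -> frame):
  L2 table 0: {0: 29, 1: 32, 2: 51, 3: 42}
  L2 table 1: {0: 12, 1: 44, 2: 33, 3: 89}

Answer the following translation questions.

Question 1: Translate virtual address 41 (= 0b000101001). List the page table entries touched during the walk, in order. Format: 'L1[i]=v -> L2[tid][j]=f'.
vaddr = 41 = 0b000101001
Split: l1_idx=0, l2_idx=2, offset=9

Answer: L1[0]=0 -> L2[0][2]=51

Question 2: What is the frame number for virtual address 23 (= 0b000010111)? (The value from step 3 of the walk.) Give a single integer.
vaddr = 23: l1_idx=0, l2_idx=1
L1[0] = 0; L2[0][1] = 32

Answer: 32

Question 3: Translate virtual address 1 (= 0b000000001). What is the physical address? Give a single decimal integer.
vaddr = 1 = 0b000000001
Split: l1_idx=0, l2_idx=0, offset=1
L1[0] = 0
L2[0][0] = 29
paddr = 29 * 16 + 1 = 465

Answer: 465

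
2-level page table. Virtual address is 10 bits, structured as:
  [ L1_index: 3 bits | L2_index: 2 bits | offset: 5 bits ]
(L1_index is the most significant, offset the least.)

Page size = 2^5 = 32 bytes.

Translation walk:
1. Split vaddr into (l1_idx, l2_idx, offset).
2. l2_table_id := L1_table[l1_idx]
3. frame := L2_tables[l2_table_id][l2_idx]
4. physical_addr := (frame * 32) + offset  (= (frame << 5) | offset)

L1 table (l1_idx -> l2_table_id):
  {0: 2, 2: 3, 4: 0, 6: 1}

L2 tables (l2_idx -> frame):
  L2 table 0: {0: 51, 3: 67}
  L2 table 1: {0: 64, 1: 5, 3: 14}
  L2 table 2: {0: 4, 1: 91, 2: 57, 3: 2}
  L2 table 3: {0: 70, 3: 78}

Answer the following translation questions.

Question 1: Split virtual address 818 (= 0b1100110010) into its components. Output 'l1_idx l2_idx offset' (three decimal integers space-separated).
vaddr = 818 = 0b1100110010
  top 3 bits -> l1_idx = 6
  next 2 bits -> l2_idx = 1
  bottom 5 bits -> offset = 18

Answer: 6 1 18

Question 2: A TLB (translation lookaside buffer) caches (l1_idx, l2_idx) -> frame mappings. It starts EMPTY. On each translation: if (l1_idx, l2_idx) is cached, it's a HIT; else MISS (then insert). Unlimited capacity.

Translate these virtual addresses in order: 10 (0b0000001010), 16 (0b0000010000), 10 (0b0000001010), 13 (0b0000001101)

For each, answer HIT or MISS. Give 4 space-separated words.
Answer: MISS HIT HIT HIT

Derivation:
vaddr=10: (0,0) not in TLB -> MISS, insert
vaddr=16: (0,0) in TLB -> HIT
vaddr=10: (0,0) in TLB -> HIT
vaddr=13: (0,0) in TLB -> HIT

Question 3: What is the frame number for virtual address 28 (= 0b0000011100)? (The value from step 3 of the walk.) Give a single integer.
vaddr = 28: l1_idx=0, l2_idx=0
L1[0] = 2; L2[2][0] = 4

Answer: 4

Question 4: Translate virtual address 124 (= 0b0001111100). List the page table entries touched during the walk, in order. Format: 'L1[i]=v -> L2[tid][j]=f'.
Answer: L1[0]=2 -> L2[2][3]=2

Derivation:
vaddr = 124 = 0b0001111100
Split: l1_idx=0, l2_idx=3, offset=28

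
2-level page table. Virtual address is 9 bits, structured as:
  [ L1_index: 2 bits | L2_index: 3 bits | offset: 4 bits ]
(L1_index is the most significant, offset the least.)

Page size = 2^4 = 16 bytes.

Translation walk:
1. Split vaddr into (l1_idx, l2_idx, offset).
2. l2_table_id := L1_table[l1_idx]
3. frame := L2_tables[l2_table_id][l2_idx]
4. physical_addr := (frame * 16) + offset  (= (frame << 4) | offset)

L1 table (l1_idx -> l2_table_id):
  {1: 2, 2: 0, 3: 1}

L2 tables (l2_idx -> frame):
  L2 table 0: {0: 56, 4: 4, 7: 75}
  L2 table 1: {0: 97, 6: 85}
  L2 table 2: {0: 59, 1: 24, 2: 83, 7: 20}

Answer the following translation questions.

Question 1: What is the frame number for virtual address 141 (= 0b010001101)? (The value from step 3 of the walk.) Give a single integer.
vaddr = 141: l1_idx=1, l2_idx=0
L1[1] = 2; L2[2][0] = 59

Answer: 59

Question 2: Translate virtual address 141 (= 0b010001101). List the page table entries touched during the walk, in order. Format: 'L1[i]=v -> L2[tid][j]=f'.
vaddr = 141 = 0b010001101
Split: l1_idx=1, l2_idx=0, offset=13

Answer: L1[1]=2 -> L2[2][0]=59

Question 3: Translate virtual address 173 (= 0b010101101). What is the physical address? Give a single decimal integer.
Answer: 1341

Derivation:
vaddr = 173 = 0b010101101
Split: l1_idx=1, l2_idx=2, offset=13
L1[1] = 2
L2[2][2] = 83
paddr = 83 * 16 + 13 = 1341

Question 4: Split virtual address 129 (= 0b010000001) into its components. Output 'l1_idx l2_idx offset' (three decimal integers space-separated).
Answer: 1 0 1

Derivation:
vaddr = 129 = 0b010000001
  top 2 bits -> l1_idx = 1
  next 3 bits -> l2_idx = 0
  bottom 4 bits -> offset = 1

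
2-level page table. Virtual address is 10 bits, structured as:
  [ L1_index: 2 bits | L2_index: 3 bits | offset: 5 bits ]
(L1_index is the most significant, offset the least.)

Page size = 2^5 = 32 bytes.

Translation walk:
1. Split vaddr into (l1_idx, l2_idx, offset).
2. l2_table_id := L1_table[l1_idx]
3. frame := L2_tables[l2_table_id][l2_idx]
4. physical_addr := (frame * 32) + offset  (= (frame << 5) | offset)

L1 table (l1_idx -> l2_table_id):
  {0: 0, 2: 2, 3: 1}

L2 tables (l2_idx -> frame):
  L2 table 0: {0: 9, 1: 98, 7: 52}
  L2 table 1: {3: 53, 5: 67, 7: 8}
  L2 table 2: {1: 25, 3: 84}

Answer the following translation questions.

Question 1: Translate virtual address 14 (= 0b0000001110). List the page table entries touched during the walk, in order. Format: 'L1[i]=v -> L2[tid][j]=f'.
Answer: L1[0]=0 -> L2[0][0]=9

Derivation:
vaddr = 14 = 0b0000001110
Split: l1_idx=0, l2_idx=0, offset=14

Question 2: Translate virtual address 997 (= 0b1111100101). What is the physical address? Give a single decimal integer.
vaddr = 997 = 0b1111100101
Split: l1_idx=3, l2_idx=7, offset=5
L1[3] = 1
L2[1][7] = 8
paddr = 8 * 32 + 5 = 261

Answer: 261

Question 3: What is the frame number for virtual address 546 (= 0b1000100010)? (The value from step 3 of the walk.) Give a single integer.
Answer: 25

Derivation:
vaddr = 546: l1_idx=2, l2_idx=1
L1[2] = 2; L2[2][1] = 25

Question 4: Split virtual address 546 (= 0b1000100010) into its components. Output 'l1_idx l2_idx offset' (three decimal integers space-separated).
Answer: 2 1 2

Derivation:
vaddr = 546 = 0b1000100010
  top 2 bits -> l1_idx = 2
  next 3 bits -> l2_idx = 1
  bottom 5 bits -> offset = 2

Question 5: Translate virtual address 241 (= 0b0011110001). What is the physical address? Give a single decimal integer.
Answer: 1681

Derivation:
vaddr = 241 = 0b0011110001
Split: l1_idx=0, l2_idx=7, offset=17
L1[0] = 0
L2[0][7] = 52
paddr = 52 * 32 + 17 = 1681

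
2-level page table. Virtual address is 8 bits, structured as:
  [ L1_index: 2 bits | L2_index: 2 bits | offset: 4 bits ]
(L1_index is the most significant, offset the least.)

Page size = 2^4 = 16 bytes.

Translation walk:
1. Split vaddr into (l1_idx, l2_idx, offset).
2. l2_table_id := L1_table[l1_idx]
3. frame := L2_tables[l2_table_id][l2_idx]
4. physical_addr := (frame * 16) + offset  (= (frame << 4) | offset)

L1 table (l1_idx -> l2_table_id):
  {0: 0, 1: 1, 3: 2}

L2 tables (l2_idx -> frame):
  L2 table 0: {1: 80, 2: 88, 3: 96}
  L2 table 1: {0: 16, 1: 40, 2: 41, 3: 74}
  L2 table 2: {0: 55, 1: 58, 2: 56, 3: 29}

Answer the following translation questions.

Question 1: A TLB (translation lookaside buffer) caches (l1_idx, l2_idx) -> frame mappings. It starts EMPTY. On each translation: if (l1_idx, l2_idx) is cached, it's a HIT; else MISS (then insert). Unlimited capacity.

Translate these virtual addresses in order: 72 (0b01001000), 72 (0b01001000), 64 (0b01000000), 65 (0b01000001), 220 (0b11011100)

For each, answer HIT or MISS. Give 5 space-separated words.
Answer: MISS HIT HIT HIT MISS

Derivation:
vaddr=72: (1,0) not in TLB -> MISS, insert
vaddr=72: (1,0) in TLB -> HIT
vaddr=64: (1,0) in TLB -> HIT
vaddr=65: (1,0) in TLB -> HIT
vaddr=220: (3,1) not in TLB -> MISS, insert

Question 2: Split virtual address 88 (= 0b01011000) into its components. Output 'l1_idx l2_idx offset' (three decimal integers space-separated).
Answer: 1 1 8

Derivation:
vaddr = 88 = 0b01011000
  top 2 bits -> l1_idx = 1
  next 2 bits -> l2_idx = 1
  bottom 4 bits -> offset = 8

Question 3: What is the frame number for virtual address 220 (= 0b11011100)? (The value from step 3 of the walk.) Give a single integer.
Answer: 58

Derivation:
vaddr = 220: l1_idx=3, l2_idx=1
L1[3] = 2; L2[2][1] = 58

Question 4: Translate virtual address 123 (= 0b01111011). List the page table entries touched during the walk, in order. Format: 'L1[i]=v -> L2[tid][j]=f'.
vaddr = 123 = 0b01111011
Split: l1_idx=1, l2_idx=3, offset=11

Answer: L1[1]=1 -> L2[1][3]=74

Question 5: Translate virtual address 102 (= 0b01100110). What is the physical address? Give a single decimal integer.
vaddr = 102 = 0b01100110
Split: l1_idx=1, l2_idx=2, offset=6
L1[1] = 1
L2[1][2] = 41
paddr = 41 * 16 + 6 = 662

Answer: 662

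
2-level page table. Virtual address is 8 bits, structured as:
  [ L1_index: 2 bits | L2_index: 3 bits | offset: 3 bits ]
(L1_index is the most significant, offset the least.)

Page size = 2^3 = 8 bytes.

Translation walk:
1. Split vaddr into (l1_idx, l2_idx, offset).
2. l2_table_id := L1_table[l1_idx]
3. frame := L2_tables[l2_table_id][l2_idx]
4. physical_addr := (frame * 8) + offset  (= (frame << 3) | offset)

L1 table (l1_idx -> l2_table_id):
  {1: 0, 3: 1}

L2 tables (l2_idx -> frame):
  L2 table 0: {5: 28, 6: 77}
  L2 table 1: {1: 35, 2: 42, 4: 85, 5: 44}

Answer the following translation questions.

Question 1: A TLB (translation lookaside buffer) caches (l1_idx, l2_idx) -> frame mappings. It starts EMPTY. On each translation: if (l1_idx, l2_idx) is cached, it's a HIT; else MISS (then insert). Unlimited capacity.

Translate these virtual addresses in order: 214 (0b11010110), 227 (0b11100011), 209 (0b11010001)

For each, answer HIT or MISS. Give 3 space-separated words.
vaddr=214: (3,2) not in TLB -> MISS, insert
vaddr=227: (3,4) not in TLB -> MISS, insert
vaddr=209: (3,2) in TLB -> HIT

Answer: MISS MISS HIT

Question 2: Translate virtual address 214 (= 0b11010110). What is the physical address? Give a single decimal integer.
vaddr = 214 = 0b11010110
Split: l1_idx=3, l2_idx=2, offset=6
L1[3] = 1
L2[1][2] = 42
paddr = 42 * 8 + 6 = 342

Answer: 342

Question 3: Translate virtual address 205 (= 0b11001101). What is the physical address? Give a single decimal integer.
Answer: 285

Derivation:
vaddr = 205 = 0b11001101
Split: l1_idx=3, l2_idx=1, offset=5
L1[3] = 1
L2[1][1] = 35
paddr = 35 * 8 + 5 = 285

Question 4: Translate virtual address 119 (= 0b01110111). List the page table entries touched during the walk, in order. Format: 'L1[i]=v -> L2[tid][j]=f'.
vaddr = 119 = 0b01110111
Split: l1_idx=1, l2_idx=6, offset=7

Answer: L1[1]=0 -> L2[0][6]=77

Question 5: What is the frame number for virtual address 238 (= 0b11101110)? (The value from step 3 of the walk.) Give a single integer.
vaddr = 238: l1_idx=3, l2_idx=5
L1[3] = 1; L2[1][5] = 44

Answer: 44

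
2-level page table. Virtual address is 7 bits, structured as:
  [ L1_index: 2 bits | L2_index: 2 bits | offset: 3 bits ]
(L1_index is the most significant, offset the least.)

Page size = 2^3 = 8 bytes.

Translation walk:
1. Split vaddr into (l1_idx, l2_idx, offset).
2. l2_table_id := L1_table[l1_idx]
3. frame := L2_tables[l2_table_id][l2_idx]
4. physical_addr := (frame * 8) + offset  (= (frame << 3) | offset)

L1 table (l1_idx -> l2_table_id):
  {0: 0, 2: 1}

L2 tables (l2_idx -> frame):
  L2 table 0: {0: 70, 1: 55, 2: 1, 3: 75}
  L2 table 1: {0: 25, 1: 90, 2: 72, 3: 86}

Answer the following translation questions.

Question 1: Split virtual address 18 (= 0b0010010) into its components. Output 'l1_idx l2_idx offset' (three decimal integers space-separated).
Answer: 0 2 2

Derivation:
vaddr = 18 = 0b0010010
  top 2 bits -> l1_idx = 0
  next 2 bits -> l2_idx = 2
  bottom 3 bits -> offset = 2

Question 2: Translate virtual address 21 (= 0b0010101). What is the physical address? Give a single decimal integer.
Answer: 13

Derivation:
vaddr = 21 = 0b0010101
Split: l1_idx=0, l2_idx=2, offset=5
L1[0] = 0
L2[0][2] = 1
paddr = 1 * 8 + 5 = 13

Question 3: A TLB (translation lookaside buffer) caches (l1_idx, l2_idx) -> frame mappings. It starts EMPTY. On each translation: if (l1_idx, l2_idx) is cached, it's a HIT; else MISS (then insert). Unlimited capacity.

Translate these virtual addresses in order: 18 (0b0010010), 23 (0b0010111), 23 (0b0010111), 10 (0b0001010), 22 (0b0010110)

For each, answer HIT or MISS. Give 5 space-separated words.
vaddr=18: (0,2) not in TLB -> MISS, insert
vaddr=23: (0,2) in TLB -> HIT
vaddr=23: (0,2) in TLB -> HIT
vaddr=10: (0,1) not in TLB -> MISS, insert
vaddr=22: (0,2) in TLB -> HIT

Answer: MISS HIT HIT MISS HIT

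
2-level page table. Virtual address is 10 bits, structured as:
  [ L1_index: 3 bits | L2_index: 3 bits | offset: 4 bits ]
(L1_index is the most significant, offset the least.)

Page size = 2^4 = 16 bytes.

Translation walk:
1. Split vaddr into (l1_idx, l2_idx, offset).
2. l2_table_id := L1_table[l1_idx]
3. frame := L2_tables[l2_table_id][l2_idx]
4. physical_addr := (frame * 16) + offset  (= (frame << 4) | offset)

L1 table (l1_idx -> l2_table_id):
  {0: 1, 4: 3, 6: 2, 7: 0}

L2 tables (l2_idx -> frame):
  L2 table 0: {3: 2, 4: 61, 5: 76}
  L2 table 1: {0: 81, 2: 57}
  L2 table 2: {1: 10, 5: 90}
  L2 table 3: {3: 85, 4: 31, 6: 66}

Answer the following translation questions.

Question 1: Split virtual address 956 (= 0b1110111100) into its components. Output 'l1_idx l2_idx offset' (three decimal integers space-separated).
Answer: 7 3 12

Derivation:
vaddr = 956 = 0b1110111100
  top 3 bits -> l1_idx = 7
  next 3 bits -> l2_idx = 3
  bottom 4 bits -> offset = 12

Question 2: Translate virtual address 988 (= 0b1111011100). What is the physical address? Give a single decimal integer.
vaddr = 988 = 0b1111011100
Split: l1_idx=7, l2_idx=5, offset=12
L1[7] = 0
L2[0][5] = 76
paddr = 76 * 16 + 12 = 1228

Answer: 1228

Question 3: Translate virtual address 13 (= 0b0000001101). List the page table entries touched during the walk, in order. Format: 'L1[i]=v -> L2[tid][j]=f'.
vaddr = 13 = 0b0000001101
Split: l1_idx=0, l2_idx=0, offset=13

Answer: L1[0]=1 -> L2[1][0]=81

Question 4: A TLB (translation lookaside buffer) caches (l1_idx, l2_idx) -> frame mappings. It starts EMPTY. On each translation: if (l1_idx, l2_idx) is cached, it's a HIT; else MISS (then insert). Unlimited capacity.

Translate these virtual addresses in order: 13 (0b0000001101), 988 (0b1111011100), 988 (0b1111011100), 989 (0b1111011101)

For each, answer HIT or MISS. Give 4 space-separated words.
vaddr=13: (0,0) not in TLB -> MISS, insert
vaddr=988: (7,5) not in TLB -> MISS, insert
vaddr=988: (7,5) in TLB -> HIT
vaddr=989: (7,5) in TLB -> HIT

Answer: MISS MISS HIT HIT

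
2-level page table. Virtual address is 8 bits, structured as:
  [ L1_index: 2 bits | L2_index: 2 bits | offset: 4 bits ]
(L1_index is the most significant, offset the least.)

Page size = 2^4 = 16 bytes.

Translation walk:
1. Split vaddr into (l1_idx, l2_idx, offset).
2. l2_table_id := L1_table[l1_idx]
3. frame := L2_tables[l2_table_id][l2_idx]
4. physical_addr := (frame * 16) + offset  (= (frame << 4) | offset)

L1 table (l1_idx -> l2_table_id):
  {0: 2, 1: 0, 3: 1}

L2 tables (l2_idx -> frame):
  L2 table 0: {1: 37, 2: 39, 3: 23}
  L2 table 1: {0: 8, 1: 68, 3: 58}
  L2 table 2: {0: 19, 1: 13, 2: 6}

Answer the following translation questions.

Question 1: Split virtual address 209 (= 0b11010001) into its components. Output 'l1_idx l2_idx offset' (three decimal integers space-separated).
vaddr = 209 = 0b11010001
  top 2 bits -> l1_idx = 3
  next 2 bits -> l2_idx = 1
  bottom 4 bits -> offset = 1

Answer: 3 1 1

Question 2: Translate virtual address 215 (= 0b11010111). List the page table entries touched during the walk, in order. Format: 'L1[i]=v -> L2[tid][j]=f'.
Answer: L1[3]=1 -> L2[1][1]=68

Derivation:
vaddr = 215 = 0b11010111
Split: l1_idx=3, l2_idx=1, offset=7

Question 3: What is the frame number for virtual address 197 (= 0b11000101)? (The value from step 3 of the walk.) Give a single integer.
vaddr = 197: l1_idx=3, l2_idx=0
L1[3] = 1; L2[1][0] = 8

Answer: 8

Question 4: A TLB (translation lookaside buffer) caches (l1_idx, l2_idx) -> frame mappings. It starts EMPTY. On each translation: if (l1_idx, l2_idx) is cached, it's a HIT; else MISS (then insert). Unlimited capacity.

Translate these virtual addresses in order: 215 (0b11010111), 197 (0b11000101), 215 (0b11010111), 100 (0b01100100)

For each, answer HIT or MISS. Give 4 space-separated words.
Answer: MISS MISS HIT MISS

Derivation:
vaddr=215: (3,1) not in TLB -> MISS, insert
vaddr=197: (3,0) not in TLB -> MISS, insert
vaddr=215: (3,1) in TLB -> HIT
vaddr=100: (1,2) not in TLB -> MISS, insert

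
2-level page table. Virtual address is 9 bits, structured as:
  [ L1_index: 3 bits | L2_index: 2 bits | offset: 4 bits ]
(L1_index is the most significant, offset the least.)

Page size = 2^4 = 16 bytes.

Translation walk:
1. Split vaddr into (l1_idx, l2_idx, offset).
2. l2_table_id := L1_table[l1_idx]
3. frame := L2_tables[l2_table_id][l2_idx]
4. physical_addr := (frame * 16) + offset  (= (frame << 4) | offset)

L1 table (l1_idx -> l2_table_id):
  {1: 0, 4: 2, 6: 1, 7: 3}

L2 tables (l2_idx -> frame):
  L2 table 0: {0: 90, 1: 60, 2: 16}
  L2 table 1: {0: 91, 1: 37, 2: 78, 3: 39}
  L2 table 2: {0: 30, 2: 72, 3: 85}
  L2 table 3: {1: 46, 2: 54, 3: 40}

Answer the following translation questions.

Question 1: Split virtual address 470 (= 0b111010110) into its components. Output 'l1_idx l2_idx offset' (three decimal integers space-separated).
vaddr = 470 = 0b111010110
  top 3 bits -> l1_idx = 7
  next 2 bits -> l2_idx = 1
  bottom 4 bits -> offset = 6

Answer: 7 1 6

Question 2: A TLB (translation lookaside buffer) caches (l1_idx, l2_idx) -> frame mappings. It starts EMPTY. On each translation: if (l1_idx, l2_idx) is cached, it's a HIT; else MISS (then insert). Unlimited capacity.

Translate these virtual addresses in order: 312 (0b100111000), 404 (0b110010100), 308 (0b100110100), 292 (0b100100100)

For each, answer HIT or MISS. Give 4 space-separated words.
vaddr=312: (4,3) not in TLB -> MISS, insert
vaddr=404: (6,1) not in TLB -> MISS, insert
vaddr=308: (4,3) in TLB -> HIT
vaddr=292: (4,2) not in TLB -> MISS, insert

Answer: MISS MISS HIT MISS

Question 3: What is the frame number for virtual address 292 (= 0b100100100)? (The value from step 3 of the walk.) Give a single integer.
vaddr = 292: l1_idx=4, l2_idx=2
L1[4] = 2; L2[2][2] = 72

Answer: 72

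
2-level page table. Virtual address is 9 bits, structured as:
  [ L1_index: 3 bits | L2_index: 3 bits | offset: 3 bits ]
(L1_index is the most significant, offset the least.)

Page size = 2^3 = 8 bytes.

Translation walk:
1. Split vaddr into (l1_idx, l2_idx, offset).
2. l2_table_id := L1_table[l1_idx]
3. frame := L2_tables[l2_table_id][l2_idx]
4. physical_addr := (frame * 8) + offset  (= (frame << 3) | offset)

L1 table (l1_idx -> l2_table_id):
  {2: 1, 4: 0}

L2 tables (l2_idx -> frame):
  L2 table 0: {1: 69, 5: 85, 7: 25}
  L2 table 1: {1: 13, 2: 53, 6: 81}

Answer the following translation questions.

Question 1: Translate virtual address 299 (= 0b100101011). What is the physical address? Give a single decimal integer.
Answer: 683

Derivation:
vaddr = 299 = 0b100101011
Split: l1_idx=4, l2_idx=5, offset=3
L1[4] = 0
L2[0][5] = 85
paddr = 85 * 8 + 3 = 683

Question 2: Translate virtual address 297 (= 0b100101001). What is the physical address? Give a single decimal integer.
Answer: 681

Derivation:
vaddr = 297 = 0b100101001
Split: l1_idx=4, l2_idx=5, offset=1
L1[4] = 0
L2[0][5] = 85
paddr = 85 * 8 + 1 = 681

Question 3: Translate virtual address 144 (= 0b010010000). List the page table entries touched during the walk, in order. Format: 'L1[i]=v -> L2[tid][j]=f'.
Answer: L1[2]=1 -> L2[1][2]=53

Derivation:
vaddr = 144 = 0b010010000
Split: l1_idx=2, l2_idx=2, offset=0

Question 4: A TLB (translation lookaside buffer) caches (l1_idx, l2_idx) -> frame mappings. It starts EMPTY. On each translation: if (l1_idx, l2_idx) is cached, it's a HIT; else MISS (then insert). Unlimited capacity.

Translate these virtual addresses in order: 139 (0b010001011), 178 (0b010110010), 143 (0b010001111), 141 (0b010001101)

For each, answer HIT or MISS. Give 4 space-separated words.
vaddr=139: (2,1) not in TLB -> MISS, insert
vaddr=178: (2,6) not in TLB -> MISS, insert
vaddr=143: (2,1) in TLB -> HIT
vaddr=141: (2,1) in TLB -> HIT

Answer: MISS MISS HIT HIT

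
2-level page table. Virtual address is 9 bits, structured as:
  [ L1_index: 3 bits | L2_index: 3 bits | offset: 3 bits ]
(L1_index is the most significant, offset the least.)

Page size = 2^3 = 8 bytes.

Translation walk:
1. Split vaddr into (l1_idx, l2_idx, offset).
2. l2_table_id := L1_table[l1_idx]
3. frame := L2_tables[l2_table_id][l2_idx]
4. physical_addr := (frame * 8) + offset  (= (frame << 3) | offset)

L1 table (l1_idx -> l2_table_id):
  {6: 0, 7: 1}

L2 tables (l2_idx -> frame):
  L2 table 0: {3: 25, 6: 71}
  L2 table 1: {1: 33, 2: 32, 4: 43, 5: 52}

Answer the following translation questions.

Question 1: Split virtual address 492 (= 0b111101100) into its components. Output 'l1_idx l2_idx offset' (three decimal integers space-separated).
vaddr = 492 = 0b111101100
  top 3 bits -> l1_idx = 7
  next 3 bits -> l2_idx = 5
  bottom 3 bits -> offset = 4

Answer: 7 5 4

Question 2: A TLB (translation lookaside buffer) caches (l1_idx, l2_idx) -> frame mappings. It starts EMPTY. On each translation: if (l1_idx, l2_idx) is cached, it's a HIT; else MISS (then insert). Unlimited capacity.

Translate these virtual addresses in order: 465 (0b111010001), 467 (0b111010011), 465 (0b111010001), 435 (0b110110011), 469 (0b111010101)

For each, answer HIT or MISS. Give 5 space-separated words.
Answer: MISS HIT HIT MISS HIT

Derivation:
vaddr=465: (7,2) not in TLB -> MISS, insert
vaddr=467: (7,2) in TLB -> HIT
vaddr=465: (7,2) in TLB -> HIT
vaddr=435: (6,6) not in TLB -> MISS, insert
vaddr=469: (7,2) in TLB -> HIT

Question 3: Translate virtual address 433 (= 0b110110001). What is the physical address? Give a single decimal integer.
Answer: 569

Derivation:
vaddr = 433 = 0b110110001
Split: l1_idx=6, l2_idx=6, offset=1
L1[6] = 0
L2[0][6] = 71
paddr = 71 * 8 + 1 = 569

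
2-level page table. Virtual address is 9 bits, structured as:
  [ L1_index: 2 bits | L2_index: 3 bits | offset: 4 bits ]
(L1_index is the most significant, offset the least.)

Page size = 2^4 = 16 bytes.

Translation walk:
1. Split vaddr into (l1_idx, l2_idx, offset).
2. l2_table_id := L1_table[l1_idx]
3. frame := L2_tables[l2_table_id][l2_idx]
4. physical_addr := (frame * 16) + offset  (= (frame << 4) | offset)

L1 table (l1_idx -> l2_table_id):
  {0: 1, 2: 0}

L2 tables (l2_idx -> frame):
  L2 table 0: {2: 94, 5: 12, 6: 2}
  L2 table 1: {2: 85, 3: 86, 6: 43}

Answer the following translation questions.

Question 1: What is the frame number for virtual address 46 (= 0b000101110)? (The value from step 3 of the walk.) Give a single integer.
Answer: 85

Derivation:
vaddr = 46: l1_idx=0, l2_idx=2
L1[0] = 1; L2[1][2] = 85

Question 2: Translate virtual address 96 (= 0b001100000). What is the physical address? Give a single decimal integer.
Answer: 688

Derivation:
vaddr = 96 = 0b001100000
Split: l1_idx=0, l2_idx=6, offset=0
L1[0] = 1
L2[1][6] = 43
paddr = 43 * 16 + 0 = 688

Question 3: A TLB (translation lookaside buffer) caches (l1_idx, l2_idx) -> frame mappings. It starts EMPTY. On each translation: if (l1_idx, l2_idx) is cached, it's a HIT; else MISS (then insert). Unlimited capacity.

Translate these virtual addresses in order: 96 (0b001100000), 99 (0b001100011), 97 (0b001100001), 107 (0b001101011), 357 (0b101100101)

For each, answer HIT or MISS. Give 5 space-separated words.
Answer: MISS HIT HIT HIT MISS

Derivation:
vaddr=96: (0,6) not in TLB -> MISS, insert
vaddr=99: (0,6) in TLB -> HIT
vaddr=97: (0,6) in TLB -> HIT
vaddr=107: (0,6) in TLB -> HIT
vaddr=357: (2,6) not in TLB -> MISS, insert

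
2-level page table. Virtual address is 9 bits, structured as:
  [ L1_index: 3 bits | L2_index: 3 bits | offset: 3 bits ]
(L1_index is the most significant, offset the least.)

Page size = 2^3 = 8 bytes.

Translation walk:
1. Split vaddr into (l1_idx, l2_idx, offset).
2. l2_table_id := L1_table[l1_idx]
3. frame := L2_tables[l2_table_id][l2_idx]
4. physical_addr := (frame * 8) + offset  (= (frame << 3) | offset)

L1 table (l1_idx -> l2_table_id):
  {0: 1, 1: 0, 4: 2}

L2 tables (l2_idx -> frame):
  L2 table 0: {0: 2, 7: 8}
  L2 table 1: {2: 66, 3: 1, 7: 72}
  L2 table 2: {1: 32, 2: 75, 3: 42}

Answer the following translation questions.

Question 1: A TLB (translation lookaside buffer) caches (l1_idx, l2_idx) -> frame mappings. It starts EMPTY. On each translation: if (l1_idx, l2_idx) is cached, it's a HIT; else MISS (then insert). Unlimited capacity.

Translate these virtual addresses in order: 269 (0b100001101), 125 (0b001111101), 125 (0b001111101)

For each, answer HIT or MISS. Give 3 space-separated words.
vaddr=269: (4,1) not in TLB -> MISS, insert
vaddr=125: (1,7) not in TLB -> MISS, insert
vaddr=125: (1,7) in TLB -> HIT

Answer: MISS MISS HIT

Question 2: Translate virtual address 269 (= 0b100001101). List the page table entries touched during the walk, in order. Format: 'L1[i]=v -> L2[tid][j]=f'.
vaddr = 269 = 0b100001101
Split: l1_idx=4, l2_idx=1, offset=5

Answer: L1[4]=2 -> L2[2][1]=32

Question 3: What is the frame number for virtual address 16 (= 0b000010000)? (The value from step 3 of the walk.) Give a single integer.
vaddr = 16: l1_idx=0, l2_idx=2
L1[0] = 1; L2[1][2] = 66

Answer: 66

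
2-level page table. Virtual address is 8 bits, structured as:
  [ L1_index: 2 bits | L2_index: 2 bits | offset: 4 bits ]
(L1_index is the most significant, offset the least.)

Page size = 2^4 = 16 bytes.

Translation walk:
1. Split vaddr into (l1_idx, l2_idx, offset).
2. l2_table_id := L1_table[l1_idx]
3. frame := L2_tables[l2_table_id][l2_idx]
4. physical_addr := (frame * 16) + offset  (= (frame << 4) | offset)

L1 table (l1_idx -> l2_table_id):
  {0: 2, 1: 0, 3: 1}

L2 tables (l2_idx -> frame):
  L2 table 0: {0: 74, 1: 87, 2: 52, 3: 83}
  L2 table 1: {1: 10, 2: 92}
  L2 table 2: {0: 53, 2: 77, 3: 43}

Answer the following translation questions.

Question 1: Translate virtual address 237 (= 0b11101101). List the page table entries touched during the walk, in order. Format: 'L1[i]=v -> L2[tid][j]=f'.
vaddr = 237 = 0b11101101
Split: l1_idx=3, l2_idx=2, offset=13

Answer: L1[3]=1 -> L2[1][2]=92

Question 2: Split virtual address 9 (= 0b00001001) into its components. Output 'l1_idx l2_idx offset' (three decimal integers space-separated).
Answer: 0 0 9

Derivation:
vaddr = 9 = 0b00001001
  top 2 bits -> l1_idx = 0
  next 2 bits -> l2_idx = 0
  bottom 4 bits -> offset = 9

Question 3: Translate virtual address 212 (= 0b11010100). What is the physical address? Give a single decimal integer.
vaddr = 212 = 0b11010100
Split: l1_idx=3, l2_idx=1, offset=4
L1[3] = 1
L2[1][1] = 10
paddr = 10 * 16 + 4 = 164

Answer: 164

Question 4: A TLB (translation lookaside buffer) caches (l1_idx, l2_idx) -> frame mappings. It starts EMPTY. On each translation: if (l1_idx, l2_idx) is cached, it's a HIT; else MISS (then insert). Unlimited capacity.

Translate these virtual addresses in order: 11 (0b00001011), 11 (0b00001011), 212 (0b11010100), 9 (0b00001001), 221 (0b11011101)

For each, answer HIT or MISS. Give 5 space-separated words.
Answer: MISS HIT MISS HIT HIT

Derivation:
vaddr=11: (0,0) not in TLB -> MISS, insert
vaddr=11: (0,0) in TLB -> HIT
vaddr=212: (3,1) not in TLB -> MISS, insert
vaddr=9: (0,0) in TLB -> HIT
vaddr=221: (3,1) in TLB -> HIT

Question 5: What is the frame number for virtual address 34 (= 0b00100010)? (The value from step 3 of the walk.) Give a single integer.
vaddr = 34: l1_idx=0, l2_idx=2
L1[0] = 2; L2[2][2] = 77

Answer: 77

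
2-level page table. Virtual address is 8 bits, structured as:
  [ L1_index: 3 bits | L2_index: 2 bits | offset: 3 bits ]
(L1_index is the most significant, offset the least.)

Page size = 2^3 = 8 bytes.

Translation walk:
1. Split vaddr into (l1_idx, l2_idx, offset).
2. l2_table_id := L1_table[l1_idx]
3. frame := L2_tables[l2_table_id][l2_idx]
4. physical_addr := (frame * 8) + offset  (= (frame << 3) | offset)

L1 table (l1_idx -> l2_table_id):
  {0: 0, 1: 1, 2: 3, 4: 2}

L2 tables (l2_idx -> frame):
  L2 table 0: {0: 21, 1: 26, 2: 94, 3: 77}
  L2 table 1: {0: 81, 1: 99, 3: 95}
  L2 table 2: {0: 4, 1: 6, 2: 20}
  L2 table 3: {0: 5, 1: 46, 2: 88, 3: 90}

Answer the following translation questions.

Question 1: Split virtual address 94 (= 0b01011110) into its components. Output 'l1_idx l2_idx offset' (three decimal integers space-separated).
Answer: 2 3 6

Derivation:
vaddr = 94 = 0b01011110
  top 3 bits -> l1_idx = 2
  next 2 bits -> l2_idx = 3
  bottom 3 bits -> offset = 6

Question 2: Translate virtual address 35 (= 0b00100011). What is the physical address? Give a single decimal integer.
Answer: 651

Derivation:
vaddr = 35 = 0b00100011
Split: l1_idx=1, l2_idx=0, offset=3
L1[1] = 1
L2[1][0] = 81
paddr = 81 * 8 + 3 = 651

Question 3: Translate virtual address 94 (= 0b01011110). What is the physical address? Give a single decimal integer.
vaddr = 94 = 0b01011110
Split: l1_idx=2, l2_idx=3, offset=6
L1[2] = 3
L2[3][3] = 90
paddr = 90 * 8 + 6 = 726

Answer: 726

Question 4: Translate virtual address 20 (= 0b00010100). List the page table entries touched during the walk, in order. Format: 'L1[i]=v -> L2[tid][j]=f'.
vaddr = 20 = 0b00010100
Split: l1_idx=0, l2_idx=2, offset=4

Answer: L1[0]=0 -> L2[0][2]=94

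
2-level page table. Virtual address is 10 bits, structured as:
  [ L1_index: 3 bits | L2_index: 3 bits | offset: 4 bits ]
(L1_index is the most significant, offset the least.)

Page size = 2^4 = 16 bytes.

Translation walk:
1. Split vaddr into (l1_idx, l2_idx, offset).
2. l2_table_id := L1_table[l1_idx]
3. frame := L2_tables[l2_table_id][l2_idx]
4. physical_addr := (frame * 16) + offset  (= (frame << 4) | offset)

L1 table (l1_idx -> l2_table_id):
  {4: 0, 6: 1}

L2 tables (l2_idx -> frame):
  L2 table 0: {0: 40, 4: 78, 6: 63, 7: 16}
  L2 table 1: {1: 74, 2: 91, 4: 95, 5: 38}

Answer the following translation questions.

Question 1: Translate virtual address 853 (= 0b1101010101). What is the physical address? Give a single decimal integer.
vaddr = 853 = 0b1101010101
Split: l1_idx=6, l2_idx=5, offset=5
L1[6] = 1
L2[1][5] = 38
paddr = 38 * 16 + 5 = 613

Answer: 613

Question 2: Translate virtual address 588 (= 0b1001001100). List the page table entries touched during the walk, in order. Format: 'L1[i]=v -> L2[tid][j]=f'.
Answer: L1[4]=0 -> L2[0][4]=78

Derivation:
vaddr = 588 = 0b1001001100
Split: l1_idx=4, l2_idx=4, offset=12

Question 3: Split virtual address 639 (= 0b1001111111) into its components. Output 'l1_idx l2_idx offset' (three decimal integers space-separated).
vaddr = 639 = 0b1001111111
  top 3 bits -> l1_idx = 4
  next 3 bits -> l2_idx = 7
  bottom 4 bits -> offset = 15

Answer: 4 7 15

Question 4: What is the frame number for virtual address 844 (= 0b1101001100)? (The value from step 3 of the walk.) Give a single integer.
Answer: 95

Derivation:
vaddr = 844: l1_idx=6, l2_idx=4
L1[6] = 1; L2[1][4] = 95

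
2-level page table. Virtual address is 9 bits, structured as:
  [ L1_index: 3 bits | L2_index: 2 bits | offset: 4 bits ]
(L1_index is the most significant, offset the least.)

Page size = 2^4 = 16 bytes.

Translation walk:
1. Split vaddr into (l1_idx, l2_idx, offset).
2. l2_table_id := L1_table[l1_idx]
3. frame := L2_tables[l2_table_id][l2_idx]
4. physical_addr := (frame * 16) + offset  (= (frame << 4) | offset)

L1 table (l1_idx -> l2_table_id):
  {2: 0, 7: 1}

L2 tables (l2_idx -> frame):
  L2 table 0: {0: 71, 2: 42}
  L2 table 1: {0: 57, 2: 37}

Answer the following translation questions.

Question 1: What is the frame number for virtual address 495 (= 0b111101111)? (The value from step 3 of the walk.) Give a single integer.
Answer: 37

Derivation:
vaddr = 495: l1_idx=7, l2_idx=2
L1[7] = 1; L2[1][2] = 37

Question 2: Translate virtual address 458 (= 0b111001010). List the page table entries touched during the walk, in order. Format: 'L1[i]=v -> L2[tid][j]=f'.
vaddr = 458 = 0b111001010
Split: l1_idx=7, l2_idx=0, offset=10

Answer: L1[7]=1 -> L2[1][0]=57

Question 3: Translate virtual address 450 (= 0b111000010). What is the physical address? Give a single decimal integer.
Answer: 914

Derivation:
vaddr = 450 = 0b111000010
Split: l1_idx=7, l2_idx=0, offset=2
L1[7] = 1
L2[1][0] = 57
paddr = 57 * 16 + 2 = 914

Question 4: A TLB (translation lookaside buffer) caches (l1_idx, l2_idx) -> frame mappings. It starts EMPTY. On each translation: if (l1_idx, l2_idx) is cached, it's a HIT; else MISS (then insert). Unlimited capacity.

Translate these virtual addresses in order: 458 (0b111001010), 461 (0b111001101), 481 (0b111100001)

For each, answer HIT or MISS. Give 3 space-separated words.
vaddr=458: (7,0) not in TLB -> MISS, insert
vaddr=461: (7,0) in TLB -> HIT
vaddr=481: (7,2) not in TLB -> MISS, insert

Answer: MISS HIT MISS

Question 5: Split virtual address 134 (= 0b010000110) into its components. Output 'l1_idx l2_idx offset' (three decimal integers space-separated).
vaddr = 134 = 0b010000110
  top 3 bits -> l1_idx = 2
  next 2 bits -> l2_idx = 0
  bottom 4 bits -> offset = 6

Answer: 2 0 6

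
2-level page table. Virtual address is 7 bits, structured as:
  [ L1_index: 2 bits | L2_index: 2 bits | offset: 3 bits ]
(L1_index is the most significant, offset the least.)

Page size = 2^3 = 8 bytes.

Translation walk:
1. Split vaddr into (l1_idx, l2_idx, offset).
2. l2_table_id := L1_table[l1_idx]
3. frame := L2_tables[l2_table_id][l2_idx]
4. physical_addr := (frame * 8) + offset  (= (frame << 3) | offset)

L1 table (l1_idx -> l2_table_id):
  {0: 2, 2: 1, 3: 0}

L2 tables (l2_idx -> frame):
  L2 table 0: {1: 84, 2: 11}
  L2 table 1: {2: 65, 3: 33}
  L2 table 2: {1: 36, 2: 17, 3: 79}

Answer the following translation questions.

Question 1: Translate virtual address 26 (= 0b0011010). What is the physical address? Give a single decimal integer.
vaddr = 26 = 0b0011010
Split: l1_idx=0, l2_idx=3, offset=2
L1[0] = 2
L2[2][3] = 79
paddr = 79 * 8 + 2 = 634

Answer: 634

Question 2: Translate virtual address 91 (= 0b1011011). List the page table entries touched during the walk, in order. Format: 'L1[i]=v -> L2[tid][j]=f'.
vaddr = 91 = 0b1011011
Split: l1_idx=2, l2_idx=3, offset=3

Answer: L1[2]=1 -> L2[1][3]=33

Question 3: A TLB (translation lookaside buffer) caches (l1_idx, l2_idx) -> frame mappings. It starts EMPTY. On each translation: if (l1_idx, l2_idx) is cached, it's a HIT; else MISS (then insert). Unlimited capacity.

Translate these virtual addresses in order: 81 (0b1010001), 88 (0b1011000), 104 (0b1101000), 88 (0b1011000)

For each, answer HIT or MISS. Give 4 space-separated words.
vaddr=81: (2,2) not in TLB -> MISS, insert
vaddr=88: (2,3) not in TLB -> MISS, insert
vaddr=104: (3,1) not in TLB -> MISS, insert
vaddr=88: (2,3) in TLB -> HIT

Answer: MISS MISS MISS HIT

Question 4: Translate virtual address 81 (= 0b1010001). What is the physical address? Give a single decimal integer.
vaddr = 81 = 0b1010001
Split: l1_idx=2, l2_idx=2, offset=1
L1[2] = 1
L2[1][2] = 65
paddr = 65 * 8 + 1 = 521

Answer: 521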